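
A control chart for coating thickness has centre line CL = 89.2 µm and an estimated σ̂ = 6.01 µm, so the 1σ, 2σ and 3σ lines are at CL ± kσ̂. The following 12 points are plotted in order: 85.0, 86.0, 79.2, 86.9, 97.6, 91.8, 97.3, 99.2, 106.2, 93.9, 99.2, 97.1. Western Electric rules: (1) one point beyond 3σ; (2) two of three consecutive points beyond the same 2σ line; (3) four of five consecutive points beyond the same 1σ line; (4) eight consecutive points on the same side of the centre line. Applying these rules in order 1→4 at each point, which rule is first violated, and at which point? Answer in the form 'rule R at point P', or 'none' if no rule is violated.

Zone of each point (C = within 1σ̂, B = 1σ̂–2σ̂, A = 2σ̂–3σ̂, * = beyond 3σ̂; sign = side of CL): 1:-C, 2:-C, 3:-B, 4:-C, 5:+B, 6:+C, 7:+B, 8:+B, 9:+A, 10:+C, 11:+B, 12:+B
Rule 3 (four of five consecutive points beyond the same 1σ limit) is satisfied at point 9.

rule 3 at point 9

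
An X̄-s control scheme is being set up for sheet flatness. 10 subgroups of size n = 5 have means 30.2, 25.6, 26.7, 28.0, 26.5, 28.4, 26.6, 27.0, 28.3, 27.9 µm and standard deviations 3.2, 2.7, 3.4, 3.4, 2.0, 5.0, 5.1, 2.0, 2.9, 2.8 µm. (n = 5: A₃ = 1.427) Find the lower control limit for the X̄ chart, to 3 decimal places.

X̄̄ = (30.2 + 25.6 + 26.7 + 28.0 + 26.5 + 28.4 + 26.6 + 27.0 + 28.3 + 27.9) / 10 = 27.5200
s̄ = (3.2 + 2.7 + 3.4 + 3.4 + 2.0 + 5.0 + 5.1 + 2.0 + 2.9 + 2.8) / 10 = 3.2500
LCL = X̄̄ − A₃·s̄ = 27.5200 − 1.427 × 3.2500 = 22.8822

22.882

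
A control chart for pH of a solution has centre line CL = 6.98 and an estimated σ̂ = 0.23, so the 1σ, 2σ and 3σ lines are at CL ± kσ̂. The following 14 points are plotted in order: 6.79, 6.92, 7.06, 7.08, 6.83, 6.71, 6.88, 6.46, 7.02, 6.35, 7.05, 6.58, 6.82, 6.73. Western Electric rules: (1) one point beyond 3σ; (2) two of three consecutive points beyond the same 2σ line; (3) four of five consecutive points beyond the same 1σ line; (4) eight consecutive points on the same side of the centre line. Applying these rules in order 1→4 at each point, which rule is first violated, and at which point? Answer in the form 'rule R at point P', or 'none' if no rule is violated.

Zone of each point (C = within 1σ̂, B = 1σ̂–2σ̂, A = 2σ̂–3σ̂, * = beyond 3σ̂; sign = side of CL): 1:-C, 2:-C, 3:+C, 4:+C, 5:-C, 6:-B, 7:-C, 8:-A, 9:+C, 10:-A, 11:+C, 12:-B, 13:-C, 14:-B
Rule 2 (two of three consecutive points beyond the same 2σ limit) is satisfied at point 10.

rule 2 at point 10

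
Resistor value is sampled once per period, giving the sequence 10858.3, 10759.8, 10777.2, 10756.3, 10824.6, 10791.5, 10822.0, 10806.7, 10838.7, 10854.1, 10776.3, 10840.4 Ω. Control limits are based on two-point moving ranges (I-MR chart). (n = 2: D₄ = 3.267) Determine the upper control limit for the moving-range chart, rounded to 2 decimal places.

Moving ranges: 98.5, 17.4, 20.9, 68.3, 33.1, 30.5, 15.3, 32.0, 15.4, 77.8, 64.1; M̄R̄ = 473.3000 / 11 = 43.0273
UCL_MR = D₄·M̄R̄ = 3.267 × 43.0273 = 140.5701

140.57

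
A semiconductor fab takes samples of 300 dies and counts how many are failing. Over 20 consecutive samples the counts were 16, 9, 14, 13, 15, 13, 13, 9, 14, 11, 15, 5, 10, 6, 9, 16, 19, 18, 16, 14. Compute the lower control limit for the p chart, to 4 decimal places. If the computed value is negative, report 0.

0.0076

p̄ = Σdᵢ / (k·n) = 255 / (20 × 300) = 0.04250
LCL = p̄ − 3·√(p̄(1−p̄)/n) = 0.04250 − 3 × 0.01165 = 0.00756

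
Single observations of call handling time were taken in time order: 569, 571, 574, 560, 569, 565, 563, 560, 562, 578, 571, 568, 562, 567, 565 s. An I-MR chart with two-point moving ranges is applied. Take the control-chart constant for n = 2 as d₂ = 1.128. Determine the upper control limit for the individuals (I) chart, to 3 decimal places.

581.751

X̄ = (569 + 571 + 574 + 560 + 569 + 565 + 563 + 560 + 562 + 578 + 571 + 568 + 562 + 567 + 565) / 15 = 566.9333
Moving ranges: 2, 3, 14, 9, 4, 2, 3, 2, 16, 7, 3, 6, 5, 2; M̄R̄ = 78.0000 / 14 = 5.5714
UCL = X̄ + 3·M̄R̄/d₂ = 566.9333 + 3 × 5.5714 / 1.128 = 581.7510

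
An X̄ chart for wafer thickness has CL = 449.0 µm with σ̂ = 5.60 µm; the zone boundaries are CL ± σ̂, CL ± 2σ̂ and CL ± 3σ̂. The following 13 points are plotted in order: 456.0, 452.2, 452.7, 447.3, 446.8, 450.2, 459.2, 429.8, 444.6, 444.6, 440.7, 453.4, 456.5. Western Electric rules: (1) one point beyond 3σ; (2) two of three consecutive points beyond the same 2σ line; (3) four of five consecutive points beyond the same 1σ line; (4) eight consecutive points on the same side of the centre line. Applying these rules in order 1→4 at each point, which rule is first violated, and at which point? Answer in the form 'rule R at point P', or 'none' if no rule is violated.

rule 1 at point 8

Zone of each point (C = within 1σ̂, B = 1σ̂–2σ̂, A = 2σ̂–3σ̂, * = beyond 3σ̂; sign = side of CL): 1:+B, 2:+C, 3:+C, 4:-C, 5:-C, 6:+C, 7:+B, 8:-*, 9:-C, 10:-C, 11:-B, 12:+C, 13:+B
Rule 1 (one point beyond the 3σ limits) is satisfied at point 8.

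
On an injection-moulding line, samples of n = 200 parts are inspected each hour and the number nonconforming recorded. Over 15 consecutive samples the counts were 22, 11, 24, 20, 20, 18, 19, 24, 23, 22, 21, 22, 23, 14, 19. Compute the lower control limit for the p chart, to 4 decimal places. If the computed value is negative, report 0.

p̄ = Σdᵢ / (k·n) = 302 / (15 × 200) = 0.10067
LCL = p̄ − 3·√(p̄(1−p̄)/n) = 0.10067 − 3 × 0.02128 = 0.03684

0.0368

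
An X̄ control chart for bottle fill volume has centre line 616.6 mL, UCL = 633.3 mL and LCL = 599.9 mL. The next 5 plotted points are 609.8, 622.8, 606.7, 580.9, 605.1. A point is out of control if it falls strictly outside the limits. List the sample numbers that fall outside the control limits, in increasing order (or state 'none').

Compare each point to [599.9, 633.3]: sample 4 = 580.9 < LCL.

4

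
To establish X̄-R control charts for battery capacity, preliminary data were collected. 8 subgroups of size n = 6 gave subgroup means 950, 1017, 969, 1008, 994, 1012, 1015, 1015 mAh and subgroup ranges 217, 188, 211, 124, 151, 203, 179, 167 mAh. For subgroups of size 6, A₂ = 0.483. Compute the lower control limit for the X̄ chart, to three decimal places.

X̄̄ = (950 + 1017 + 969 + 1008 + 994 + 1012 + 1015 + 1015) / 8 = 7980.0000 / 8 = 997.5000
R̄ = (217 + 188 + 211 + 124 + 151 + 203 + 179 + 167) / 8 = 1440.0000 / 8 = 180.0000
LCL = X̄̄ − A₂·R̄ = 997.5000 − 0.483 × 180.0000 = 910.5600

910.560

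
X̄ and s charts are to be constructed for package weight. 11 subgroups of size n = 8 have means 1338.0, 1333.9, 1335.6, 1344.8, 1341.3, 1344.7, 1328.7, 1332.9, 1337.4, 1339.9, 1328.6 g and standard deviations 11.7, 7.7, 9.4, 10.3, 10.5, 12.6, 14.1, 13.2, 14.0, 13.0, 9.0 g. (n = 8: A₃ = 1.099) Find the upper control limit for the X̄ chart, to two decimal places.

1349.43

X̄̄ = (1338.0 + 1333.9 + 1335.6 + 1344.8 + 1341.3 + 1344.7 + 1328.7 + 1332.9 + 1337.4 + 1339.9 + 1328.6) / 11 = 1336.8909
s̄ = (11.7 + 7.7 + 9.4 + 10.3 + 10.5 + 12.6 + 14.1 + 13.2 + 14.0 + 13.0 + 9.0) / 11 = 11.4091
UCL = X̄̄ + A₃·s̄ = 1336.8909 + 1.099 × 11.4091 = 1349.4295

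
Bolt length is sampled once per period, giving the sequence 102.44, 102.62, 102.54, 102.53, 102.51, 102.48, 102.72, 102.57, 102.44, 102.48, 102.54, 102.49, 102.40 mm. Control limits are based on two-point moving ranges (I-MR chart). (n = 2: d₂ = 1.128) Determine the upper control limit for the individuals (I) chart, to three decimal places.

X̄ = (102.44 + 102.62 + 102.54 + 102.53 + 102.51 + 102.48 + 102.72 + 102.57 + 102.44 + 102.48 + 102.54 + 102.49 + 102.40) / 13 = 102.5200
Moving ranges: 0.18, 0.08, 0.01, 0.02, 0.03, 0.24, 0.15, 0.13, 0.04, 0.06, 0.05, 0.09; M̄R̄ = 1.0800 / 12 = 0.0900
UCL = X̄ + 3·M̄R̄/d₂ = 102.5200 + 3 × 0.0900 / 1.128 = 102.7594

102.759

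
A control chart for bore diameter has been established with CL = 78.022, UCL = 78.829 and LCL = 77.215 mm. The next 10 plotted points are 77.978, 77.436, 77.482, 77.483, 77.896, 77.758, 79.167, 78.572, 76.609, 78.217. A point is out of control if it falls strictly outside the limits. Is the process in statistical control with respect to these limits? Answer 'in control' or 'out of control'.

Compare each point to [77.215, 78.829]: sample 7 = 79.167 > UCL; sample 9 = 76.609 < LCL.

out of control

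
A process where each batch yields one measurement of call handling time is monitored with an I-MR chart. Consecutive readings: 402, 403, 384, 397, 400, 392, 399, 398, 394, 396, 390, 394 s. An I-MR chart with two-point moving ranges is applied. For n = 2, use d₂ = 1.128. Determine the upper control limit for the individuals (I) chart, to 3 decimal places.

X̄ = (402 + 403 + 384 + 397 + 400 + 392 + 399 + 398 + 394 + 396 + 390 + 394) / 12 = 395.7500
Moving ranges: 1, 19, 13, 3, 8, 7, 1, 4, 2, 6, 4; M̄R̄ = 68.0000 / 11 = 6.1818
UCL = X̄ + 3·M̄R̄/d₂ = 395.7500 + 3 × 6.1818 / 1.128 = 412.1910

412.191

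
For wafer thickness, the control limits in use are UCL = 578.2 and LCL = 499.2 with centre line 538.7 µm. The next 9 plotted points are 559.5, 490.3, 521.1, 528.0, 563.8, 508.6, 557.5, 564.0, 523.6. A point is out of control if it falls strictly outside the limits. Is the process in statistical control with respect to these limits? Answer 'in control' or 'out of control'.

out of control

Compare each point to [499.2, 578.2]: sample 2 = 490.3 < LCL.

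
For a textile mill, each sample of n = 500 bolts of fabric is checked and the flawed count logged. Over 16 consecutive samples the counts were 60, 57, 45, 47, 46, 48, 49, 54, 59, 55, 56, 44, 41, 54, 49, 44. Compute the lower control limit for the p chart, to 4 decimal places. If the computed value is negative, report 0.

0.0606

p̄ = Σdᵢ / (k·n) = 808 / (16 × 500) = 0.10100
LCL = p̄ − 3·√(p̄(1−p̄)/n) = 0.10100 − 3 × 0.01348 = 0.06057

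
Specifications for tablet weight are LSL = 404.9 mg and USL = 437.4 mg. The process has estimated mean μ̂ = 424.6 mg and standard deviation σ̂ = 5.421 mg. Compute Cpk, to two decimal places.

Cpu = (USL − μ̂) / (3σ̂) = (437.4 − 424.6) / (3 × 5.421) = 0.7871; Cpl = (μ̂ − LSL) / (3σ̂) = (424.6 − 404.9) / (3 × 5.421) = 1.2113; Cpk = min(Cpu, Cpl) = 0.7871

0.79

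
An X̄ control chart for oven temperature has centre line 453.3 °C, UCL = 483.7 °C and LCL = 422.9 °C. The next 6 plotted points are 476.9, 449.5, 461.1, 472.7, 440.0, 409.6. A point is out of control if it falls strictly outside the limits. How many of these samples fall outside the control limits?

1

Compare each point to [422.9, 483.7]: sample 6 = 409.6 < LCL.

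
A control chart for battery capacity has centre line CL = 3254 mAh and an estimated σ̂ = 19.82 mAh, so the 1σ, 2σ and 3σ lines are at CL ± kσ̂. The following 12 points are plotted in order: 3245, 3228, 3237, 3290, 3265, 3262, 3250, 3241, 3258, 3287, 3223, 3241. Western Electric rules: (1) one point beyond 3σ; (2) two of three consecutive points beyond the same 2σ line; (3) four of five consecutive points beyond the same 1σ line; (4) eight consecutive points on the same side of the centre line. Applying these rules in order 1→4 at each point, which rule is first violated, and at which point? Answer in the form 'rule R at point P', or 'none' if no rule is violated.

Zone of each point (C = within 1σ̂, B = 1σ̂–2σ̂, A = 2σ̂–3σ̂, * = beyond 3σ̂; sign = side of CL): 1:-C, 2:-B, 3:-C, 4:+B, 5:+C, 6:+C, 7:-C, 8:-C, 9:+C, 10:+B, 11:-B, 12:-C
No rule fires across all 12 points.

none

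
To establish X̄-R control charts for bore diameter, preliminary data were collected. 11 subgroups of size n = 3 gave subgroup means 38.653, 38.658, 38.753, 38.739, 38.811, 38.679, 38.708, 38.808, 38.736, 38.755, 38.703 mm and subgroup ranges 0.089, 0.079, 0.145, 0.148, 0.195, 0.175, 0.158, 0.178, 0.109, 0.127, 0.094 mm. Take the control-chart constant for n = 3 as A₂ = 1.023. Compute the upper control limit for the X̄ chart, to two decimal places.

38.87

X̄̄ = (38.653 + 38.658 + 38.753 + 38.739 + 38.811 + 38.679 + 38.708 + 38.808 + 38.736 + 38.755 + 38.703) / 11 = 426.0030 / 11 = 38.7275
R̄ = (0.089 + 0.079 + 0.145 + 0.148 + 0.195 + 0.175 + 0.158 + 0.178 + 0.109 + 0.127 + 0.094) / 11 = 1.4970 / 11 = 0.1361
UCL = X̄̄ + A₂·R̄ = 38.7275 + 1.023 × 0.1361 = 38.8668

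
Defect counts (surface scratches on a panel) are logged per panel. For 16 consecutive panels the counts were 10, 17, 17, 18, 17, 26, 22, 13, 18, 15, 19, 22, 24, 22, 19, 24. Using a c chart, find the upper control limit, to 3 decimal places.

c̄ = (10 + 17 + 17 + 18 + 17 + 26 + 22 + 13 + 18 + 15 + 19 + 22 + 24 + 22 + 19 + 24) / 16 = 303 / 16 = 18.9375
UCL = c̄ + 3√c̄ = 18.9375 + 3 × √18.9375 = 18.9375 + 3 × 4.3517 = 31.9927

31.993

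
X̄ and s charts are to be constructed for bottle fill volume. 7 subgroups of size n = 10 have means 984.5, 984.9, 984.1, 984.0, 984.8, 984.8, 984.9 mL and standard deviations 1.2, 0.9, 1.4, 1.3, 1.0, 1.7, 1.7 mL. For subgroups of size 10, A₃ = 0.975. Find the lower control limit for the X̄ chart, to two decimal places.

983.29

X̄̄ = (984.5 + 984.9 + 984.1 + 984.0 + 984.8 + 984.8 + 984.9) / 7 = 984.5714
s̄ = (1.2 + 0.9 + 1.4 + 1.3 + 1.0 + 1.7 + 1.7) / 7 = 1.3143
LCL = X̄̄ − A₃·s̄ = 984.5714 − 0.975 × 1.3143 = 983.2900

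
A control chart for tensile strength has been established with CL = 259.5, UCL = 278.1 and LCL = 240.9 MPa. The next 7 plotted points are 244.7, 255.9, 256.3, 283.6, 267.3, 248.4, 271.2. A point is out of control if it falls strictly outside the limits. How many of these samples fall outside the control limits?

Compare each point to [240.9, 278.1]: sample 4 = 283.6 > UCL.

1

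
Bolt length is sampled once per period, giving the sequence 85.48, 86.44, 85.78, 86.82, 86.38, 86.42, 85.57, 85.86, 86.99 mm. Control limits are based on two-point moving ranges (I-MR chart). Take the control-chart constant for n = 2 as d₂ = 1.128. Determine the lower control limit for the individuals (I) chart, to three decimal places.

84.395

X̄ = (85.48 + 86.44 + 85.78 + 86.82 + 86.38 + 86.42 + 85.57 + 85.86 + 86.99) / 9 = 86.1933
Moving ranges: 0.96, 0.66, 1.04, 0.44, 0.04, 0.85, 0.29, 1.13; M̄R̄ = 5.4100 / 8 = 0.6763
LCL = X̄ − 3·M̄R̄/d₂ = 86.1933 − 3 × 0.6763 / 1.128 = 84.3948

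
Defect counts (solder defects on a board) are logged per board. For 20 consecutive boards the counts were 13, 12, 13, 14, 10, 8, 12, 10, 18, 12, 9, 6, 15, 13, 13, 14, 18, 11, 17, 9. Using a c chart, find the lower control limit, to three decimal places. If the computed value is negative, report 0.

1.807

c̄ = (13 + 12 + 13 + 14 + 10 + 8 + 12 + 10 + 18 + 12 + 9 + 6 + 15 + 13 + 13 + 14 + 18 + 11 + 17 + 9) / 20 = 247 / 20 = 12.3500
LCL = c̄ − 3√c̄ = 12.3500 − 3 × 3.5143 = 1.8072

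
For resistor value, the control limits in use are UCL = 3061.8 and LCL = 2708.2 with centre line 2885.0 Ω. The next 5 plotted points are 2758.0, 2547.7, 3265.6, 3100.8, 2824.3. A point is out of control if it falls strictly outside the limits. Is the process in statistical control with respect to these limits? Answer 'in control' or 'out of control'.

out of control

Compare each point to [2708.2, 3061.8]: sample 2 = 2547.7 < LCL; sample 3 = 3265.6 > UCL; sample 4 = 3100.8 > UCL.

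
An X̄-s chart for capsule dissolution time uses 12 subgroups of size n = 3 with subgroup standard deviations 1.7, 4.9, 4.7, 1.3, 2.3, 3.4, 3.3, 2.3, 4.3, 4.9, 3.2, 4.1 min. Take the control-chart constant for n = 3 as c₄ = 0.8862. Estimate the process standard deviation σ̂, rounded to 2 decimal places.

s̄ = (1.7 + 4.9 + 4.7 + 1.3 + 2.3 + 3.4 + 3.3 + 2.3 + 4.3 + 4.9 + 3.2 + 4.1) / 12 = 3.3667
σ̂ = s̄ / c₄ = 3.3667 / 0.8862 = 3.7990

3.80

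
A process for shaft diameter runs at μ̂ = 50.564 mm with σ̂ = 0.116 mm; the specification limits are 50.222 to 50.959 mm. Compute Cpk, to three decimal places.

0.983

Cpu = (USL − μ̂) / (3σ̂) = (50.959 − 50.564) / (3 × 0.116) = 1.1351; Cpl = (μ̂ − LSL) / (3σ̂) = (50.564 − 50.222) / (3 × 0.116) = 0.9828; Cpk = min(Cpu, Cpl) = 0.9828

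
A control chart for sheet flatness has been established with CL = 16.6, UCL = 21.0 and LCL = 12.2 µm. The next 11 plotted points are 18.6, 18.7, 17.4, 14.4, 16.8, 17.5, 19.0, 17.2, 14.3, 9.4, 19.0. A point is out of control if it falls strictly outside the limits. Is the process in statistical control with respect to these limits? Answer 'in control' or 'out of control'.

Compare each point to [12.2, 21.0]: sample 10 = 9.4 < LCL.

out of control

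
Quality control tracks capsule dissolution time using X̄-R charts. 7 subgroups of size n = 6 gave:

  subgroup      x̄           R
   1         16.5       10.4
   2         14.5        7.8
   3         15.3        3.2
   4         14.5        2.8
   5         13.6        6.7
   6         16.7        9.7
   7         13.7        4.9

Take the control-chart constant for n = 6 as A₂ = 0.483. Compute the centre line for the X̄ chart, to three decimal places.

X̄̄ = (16.5 + 14.5 + 15.3 + 14.5 + 13.6 + 16.7 + 13.7) / 7 = 104.8000 / 7 = 14.9714
CL = X̄̄ = 14.9714

14.971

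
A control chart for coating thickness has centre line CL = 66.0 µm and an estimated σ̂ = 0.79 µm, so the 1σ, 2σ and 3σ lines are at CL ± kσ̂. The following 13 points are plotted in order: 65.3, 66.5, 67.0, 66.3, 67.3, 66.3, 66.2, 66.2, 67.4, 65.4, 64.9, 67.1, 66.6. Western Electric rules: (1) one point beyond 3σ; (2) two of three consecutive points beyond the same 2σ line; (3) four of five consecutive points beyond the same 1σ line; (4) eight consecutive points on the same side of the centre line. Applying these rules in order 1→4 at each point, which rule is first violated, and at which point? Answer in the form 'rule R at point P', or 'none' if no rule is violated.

rule 4 at point 9

Zone of each point (C = within 1σ̂, B = 1σ̂–2σ̂, A = 2σ̂–3σ̂, * = beyond 3σ̂; sign = side of CL): 1:-C, 2:+C, 3:+B, 4:+C, 5:+B, 6:+C, 7:+C, 8:+C, 9:+B, 10:-C, 11:-B, 12:+B, 13:+C
Rule 4 (eight consecutive points on the same side of the centre line) is satisfied at point 9.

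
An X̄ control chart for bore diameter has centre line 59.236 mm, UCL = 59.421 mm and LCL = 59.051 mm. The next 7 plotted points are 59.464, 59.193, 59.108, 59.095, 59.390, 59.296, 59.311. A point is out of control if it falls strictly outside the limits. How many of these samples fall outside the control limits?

1

Compare each point to [59.051, 59.421]: sample 1 = 59.464 > UCL.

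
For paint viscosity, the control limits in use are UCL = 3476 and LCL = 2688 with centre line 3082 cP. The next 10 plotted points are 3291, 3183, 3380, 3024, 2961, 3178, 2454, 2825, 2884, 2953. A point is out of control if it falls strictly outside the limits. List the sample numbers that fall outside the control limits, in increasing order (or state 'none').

Compare each point to [2688, 3476]: sample 7 = 2454 < LCL.

7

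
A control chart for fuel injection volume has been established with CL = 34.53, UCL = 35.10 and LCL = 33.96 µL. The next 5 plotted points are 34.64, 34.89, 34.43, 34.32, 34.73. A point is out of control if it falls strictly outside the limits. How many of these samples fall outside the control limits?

0

All 5 points lie within [33.96, 35.10].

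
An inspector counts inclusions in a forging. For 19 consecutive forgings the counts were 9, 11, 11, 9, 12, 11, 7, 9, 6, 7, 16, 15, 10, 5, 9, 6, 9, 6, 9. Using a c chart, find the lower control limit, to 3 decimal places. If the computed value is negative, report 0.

c̄ = (9 + 11 + 11 + 9 + 12 + 11 + 7 + 9 + 6 + 7 + 16 + 15 + 10 + 5 + 9 + 6 + 9 + 6 + 9) / 19 = 177 / 19 = 9.3158
LCL = c̄ − 3√c̄ = 9.3158 − 3 × 3.0522 = 0.1593

0.159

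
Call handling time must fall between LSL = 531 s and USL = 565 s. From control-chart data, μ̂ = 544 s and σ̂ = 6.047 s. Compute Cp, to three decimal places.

0.937

Cp = (USL − LSL) / (6σ̂) = (565 − 531) / (6 × 6.047) = 34.0000 / 36.2820 = 0.9371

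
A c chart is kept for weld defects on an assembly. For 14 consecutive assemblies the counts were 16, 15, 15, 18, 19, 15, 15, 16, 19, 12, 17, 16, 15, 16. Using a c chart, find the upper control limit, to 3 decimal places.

28.000

c̄ = (16 + 15 + 15 + 18 + 19 + 15 + 15 + 16 + 19 + 12 + 17 + 16 + 15 + 16) / 14 = 224 / 14 = 16.0000
UCL = c̄ + 3√c̄ = 16.0000 + 3 × √16.0000 = 16.0000 + 3 × 4.0000 = 28.0000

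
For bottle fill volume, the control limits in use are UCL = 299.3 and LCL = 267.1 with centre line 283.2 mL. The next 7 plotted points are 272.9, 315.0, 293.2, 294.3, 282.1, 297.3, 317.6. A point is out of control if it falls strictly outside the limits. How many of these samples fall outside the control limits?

2

Compare each point to [267.1, 299.3]: sample 2 = 315.0 > UCL; sample 7 = 317.6 > UCL.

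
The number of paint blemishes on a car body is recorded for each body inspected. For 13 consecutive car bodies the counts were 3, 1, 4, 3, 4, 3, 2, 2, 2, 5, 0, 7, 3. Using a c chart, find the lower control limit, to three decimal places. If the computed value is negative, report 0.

0.000

c̄ = (3 + 1 + 4 + 3 + 4 + 3 + 2 + 2 + 2 + 5 + 0 + 7 + 3) / 13 = 39 / 13 = 3.0000
LCL = c̄ − 3√c̄ = 3.0000 − 3 × 1.7321 = -2.1962 → 0 (cannot be negative)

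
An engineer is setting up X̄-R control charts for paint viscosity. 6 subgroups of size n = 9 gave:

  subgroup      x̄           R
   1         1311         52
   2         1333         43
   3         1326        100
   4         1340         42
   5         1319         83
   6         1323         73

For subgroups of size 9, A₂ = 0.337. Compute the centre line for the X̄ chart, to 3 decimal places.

1325.333

X̄̄ = (1311 + 1333 + 1326 + 1340 + 1319 + 1323) / 6 = 7952.0000 / 6 = 1325.3333
CL = X̄̄ = 1325.3333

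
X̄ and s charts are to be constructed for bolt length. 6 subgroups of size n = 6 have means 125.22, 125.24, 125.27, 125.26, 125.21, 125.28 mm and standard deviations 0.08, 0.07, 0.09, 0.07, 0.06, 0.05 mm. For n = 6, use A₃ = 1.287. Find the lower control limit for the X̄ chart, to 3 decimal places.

125.157

X̄̄ = (125.22 + 125.24 + 125.27 + 125.26 + 125.21 + 125.28) / 6 = 125.2467
s̄ = (0.08 + 0.07 + 0.09 + 0.07 + 0.06 + 0.05) / 6 = 0.0700
LCL = X̄̄ − A₃·s̄ = 125.2467 − 1.287 × 0.0700 = 125.1566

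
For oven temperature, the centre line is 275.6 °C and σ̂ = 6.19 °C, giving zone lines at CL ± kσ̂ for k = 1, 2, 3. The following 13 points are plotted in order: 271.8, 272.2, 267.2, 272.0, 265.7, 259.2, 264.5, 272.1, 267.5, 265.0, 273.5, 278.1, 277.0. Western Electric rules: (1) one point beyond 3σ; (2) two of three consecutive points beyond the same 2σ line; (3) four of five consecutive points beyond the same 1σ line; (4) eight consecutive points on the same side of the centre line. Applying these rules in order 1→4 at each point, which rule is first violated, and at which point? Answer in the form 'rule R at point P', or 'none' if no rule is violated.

Zone of each point (C = within 1σ̂, B = 1σ̂–2σ̂, A = 2σ̂–3σ̂, * = beyond 3σ̂; sign = side of CL): 1:-C, 2:-C, 3:-B, 4:-C, 5:-B, 6:-A, 7:-B, 8:-C, 9:-B, 10:-B, 11:-C, 12:+C, 13:+C
Rule 3 (four of five consecutive points beyond the same 1σ limit) is satisfied at point 7.

rule 3 at point 7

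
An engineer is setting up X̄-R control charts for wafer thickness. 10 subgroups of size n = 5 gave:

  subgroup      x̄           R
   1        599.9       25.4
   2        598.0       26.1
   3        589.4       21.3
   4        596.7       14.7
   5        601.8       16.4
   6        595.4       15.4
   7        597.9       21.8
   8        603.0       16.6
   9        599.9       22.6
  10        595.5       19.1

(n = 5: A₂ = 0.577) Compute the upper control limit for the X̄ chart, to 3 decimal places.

X̄̄ = (599.9 + 598.0 + 589.4 + 596.7 + 601.8 + 595.4 + 597.9 + 603.0 + 599.9 + 595.5) / 10 = 5977.5000 / 10 = 597.7500
R̄ = (25.4 + 26.1 + 21.3 + 14.7 + 16.4 + 15.4 + 21.8 + 16.6 + 22.6 + 19.1) / 10 = 199.4000 / 10 = 19.9400
UCL = X̄̄ + A₂·R̄ = 597.7500 + 0.577 × 19.9400 = 609.2554

609.255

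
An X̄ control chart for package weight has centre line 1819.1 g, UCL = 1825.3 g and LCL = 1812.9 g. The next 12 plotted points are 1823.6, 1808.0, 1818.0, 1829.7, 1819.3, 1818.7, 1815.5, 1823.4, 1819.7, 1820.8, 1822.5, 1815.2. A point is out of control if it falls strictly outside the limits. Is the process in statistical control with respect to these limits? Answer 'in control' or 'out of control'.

out of control

Compare each point to [1812.9, 1825.3]: sample 2 = 1808.0 < LCL; sample 4 = 1829.7 > UCL.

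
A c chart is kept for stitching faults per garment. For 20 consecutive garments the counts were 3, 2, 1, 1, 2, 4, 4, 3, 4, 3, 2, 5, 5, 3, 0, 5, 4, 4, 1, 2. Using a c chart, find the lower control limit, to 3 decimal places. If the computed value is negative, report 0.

c̄ = (3 + 2 + 1 + 1 + 2 + 4 + 4 + 3 + 4 + 3 + 2 + 5 + 5 + 3 + 0 + 5 + 4 + 4 + 1 + 2) / 20 = 58 / 20 = 2.9000
LCL = c̄ − 3√c̄ = 2.9000 − 3 × 1.7029 = -2.2088 → 0 (cannot be negative)

0.000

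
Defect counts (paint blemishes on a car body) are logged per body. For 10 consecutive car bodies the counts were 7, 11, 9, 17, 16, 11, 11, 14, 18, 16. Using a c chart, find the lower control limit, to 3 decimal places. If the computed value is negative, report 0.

c̄ = (7 + 11 + 9 + 17 + 16 + 11 + 11 + 14 + 18 + 16) / 10 = 130 / 10 = 13.0000
LCL = c̄ − 3√c̄ = 13.0000 − 3 × 3.6056 = 2.1833

2.183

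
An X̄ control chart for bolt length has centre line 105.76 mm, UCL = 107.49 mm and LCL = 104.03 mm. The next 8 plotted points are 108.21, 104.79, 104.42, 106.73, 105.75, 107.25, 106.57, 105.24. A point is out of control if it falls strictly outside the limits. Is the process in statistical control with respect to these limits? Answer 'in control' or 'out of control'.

Compare each point to [104.03, 107.49]: sample 1 = 108.21 > UCL.

out of control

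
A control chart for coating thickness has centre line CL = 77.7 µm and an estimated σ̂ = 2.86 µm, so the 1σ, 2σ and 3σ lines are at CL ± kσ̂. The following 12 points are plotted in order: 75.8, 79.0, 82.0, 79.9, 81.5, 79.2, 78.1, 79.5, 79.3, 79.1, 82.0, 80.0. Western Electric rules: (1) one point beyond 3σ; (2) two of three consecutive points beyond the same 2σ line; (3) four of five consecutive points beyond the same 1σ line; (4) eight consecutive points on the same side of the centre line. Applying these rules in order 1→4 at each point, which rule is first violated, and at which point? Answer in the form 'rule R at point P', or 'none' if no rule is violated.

Zone of each point (C = within 1σ̂, B = 1σ̂–2σ̂, A = 2σ̂–3σ̂, * = beyond 3σ̂; sign = side of CL): 1:-C, 2:+C, 3:+B, 4:+C, 5:+B, 6:+C, 7:+C, 8:+C, 9:+C, 10:+C, 11:+B, 12:+C
Rule 4 (eight consecutive points on the same side of the centre line) is satisfied at point 9.

rule 4 at point 9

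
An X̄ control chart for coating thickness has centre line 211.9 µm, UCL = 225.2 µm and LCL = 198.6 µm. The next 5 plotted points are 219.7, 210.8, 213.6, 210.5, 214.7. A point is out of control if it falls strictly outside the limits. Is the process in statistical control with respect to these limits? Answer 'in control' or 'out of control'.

All 5 points lie within [198.6, 225.2].

in control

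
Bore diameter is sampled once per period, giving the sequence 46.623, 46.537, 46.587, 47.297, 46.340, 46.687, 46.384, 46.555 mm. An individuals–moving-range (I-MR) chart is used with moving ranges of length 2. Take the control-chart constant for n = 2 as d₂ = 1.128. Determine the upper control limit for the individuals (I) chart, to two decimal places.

X̄ = (46.623 + 46.537 + 46.587 + 47.297 + 46.340 + 46.687 + 46.384 + 46.555) / 8 = 46.6262
Moving ranges: 0.086, 0.050, 0.710, 0.957, 0.347, 0.303, 0.171; M̄R̄ = 2.6240 / 7 = 0.3749
UCL = X̄ + 3·M̄R̄/d₂ = 46.6262 + 3 × 0.3749 / 1.128 = 47.6232

47.62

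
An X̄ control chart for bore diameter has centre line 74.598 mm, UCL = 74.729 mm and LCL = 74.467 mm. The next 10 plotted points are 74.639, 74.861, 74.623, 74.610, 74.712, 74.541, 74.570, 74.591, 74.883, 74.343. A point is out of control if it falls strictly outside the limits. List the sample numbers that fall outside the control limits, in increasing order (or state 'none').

Compare each point to [74.467, 74.729]: sample 2 = 74.861 > UCL; sample 9 = 74.883 > UCL; sample 10 = 74.343 < LCL.

2, 9, 10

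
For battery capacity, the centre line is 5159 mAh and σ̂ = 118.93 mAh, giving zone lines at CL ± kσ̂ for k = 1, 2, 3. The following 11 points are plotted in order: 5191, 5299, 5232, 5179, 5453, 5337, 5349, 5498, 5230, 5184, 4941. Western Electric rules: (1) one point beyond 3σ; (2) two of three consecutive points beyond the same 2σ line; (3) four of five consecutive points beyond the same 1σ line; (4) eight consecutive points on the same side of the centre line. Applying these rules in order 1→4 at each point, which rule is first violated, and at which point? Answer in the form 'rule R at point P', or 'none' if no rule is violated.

rule 3 at point 8

Zone of each point (C = within 1σ̂, B = 1σ̂–2σ̂, A = 2σ̂–3σ̂, * = beyond 3σ̂; sign = side of CL): 1:+C, 2:+B, 3:+C, 4:+C, 5:+A, 6:+B, 7:+B, 8:+A, 9:+C, 10:+C, 11:-B
Rule 3 (four of five consecutive points beyond the same 1σ limit) is satisfied at point 8.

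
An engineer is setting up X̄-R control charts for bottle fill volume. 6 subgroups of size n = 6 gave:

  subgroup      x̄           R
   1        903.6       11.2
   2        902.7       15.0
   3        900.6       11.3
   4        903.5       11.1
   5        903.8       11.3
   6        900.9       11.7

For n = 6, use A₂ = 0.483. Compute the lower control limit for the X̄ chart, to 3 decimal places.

X̄̄ = (903.6 + 902.7 + 900.6 + 903.5 + 903.8 + 900.9) / 6 = 5415.1000 / 6 = 902.5167
R̄ = (11.2 + 15.0 + 11.3 + 11.1 + 11.3 + 11.7) / 6 = 71.6000 / 6 = 11.9333
LCL = X̄̄ − A₂·R̄ = 902.5167 − 0.483 × 11.9333 = 896.7529

896.753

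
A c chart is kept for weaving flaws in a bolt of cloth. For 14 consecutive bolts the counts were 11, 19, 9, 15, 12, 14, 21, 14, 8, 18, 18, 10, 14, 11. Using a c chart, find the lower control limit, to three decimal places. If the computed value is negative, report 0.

2.690

c̄ = (11 + 19 + 9 + 15 + 12 + 14 + 21 + 14 + 8 + 18 + 18 + 10 + 14 + 11) / 14 = 194 / 14 = 13.8571
LCL = c̄ − 3√c̄ = 13.8571 − 3 × 3.7225 = 2.6896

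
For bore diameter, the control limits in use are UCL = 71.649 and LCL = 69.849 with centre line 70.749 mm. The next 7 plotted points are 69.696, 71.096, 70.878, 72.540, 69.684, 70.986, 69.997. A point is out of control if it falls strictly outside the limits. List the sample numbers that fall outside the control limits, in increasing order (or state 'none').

Compare each point to [69.849, 71.649]: sample 1 = 69.696 < LCL; sample 4 = 72.540 > UCL; sample 5 = 69.684 < LCL.

1, 4, 5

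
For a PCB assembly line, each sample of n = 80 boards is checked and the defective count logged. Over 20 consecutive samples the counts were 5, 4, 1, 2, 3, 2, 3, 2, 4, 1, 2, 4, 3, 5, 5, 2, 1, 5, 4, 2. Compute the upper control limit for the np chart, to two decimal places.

8.10

p̄ = Σdᵢ / (k·n) = 60 / (20 × 80) = 0.03750
UCL = np̄ + 3·√(np̄(1−p̄)) = 3.0000 + 3 × √(3.0000×0.96250) = 3.0000 + 3 × 1.6993 = 8.0978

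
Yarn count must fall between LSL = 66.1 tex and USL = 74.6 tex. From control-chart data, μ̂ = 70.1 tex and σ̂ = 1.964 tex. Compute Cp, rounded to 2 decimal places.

0.72

Cp = (USL − LSL) / (6σ̂) = (74.6 − 66.1) / (6 × 1.964) = 8.5000 / 11.7840 = 0.7213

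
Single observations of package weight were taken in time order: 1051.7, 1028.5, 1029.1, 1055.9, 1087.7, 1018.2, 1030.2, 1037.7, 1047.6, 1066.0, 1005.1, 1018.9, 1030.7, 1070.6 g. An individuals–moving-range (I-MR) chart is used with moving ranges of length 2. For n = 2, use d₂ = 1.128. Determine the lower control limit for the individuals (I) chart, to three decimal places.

974.564

X̄ = (1051.7 + 1028.5 + 1029.1 + 1055.9 + 1087.7 + 1018.2 + 1030.2 + 1037.7 + 1047.6 + 1066.0 + 1005.1 + 1018.9 + 1030.7 + 1070.6) / 14 = 1041.2786
Moving ranges: 23.2, 0.6, 26.8, 31.8, 69.5, 12.0, 7.5, 9.9, 18.4, 60.9, 13.8, 11.8, 39.9; M̄R̄ = 326.1000 / 13 = 25.0846
LCL = X̄ − 3·M̄R̄/d₂ = 1041.2786 − 3 × 25.0846 / 1.128 = 974.5642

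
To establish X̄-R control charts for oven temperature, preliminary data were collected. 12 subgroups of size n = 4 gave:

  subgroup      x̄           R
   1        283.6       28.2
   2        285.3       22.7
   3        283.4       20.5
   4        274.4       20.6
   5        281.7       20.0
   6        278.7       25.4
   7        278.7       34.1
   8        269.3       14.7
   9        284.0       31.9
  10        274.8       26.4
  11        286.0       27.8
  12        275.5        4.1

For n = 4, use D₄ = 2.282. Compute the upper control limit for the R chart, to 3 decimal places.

52.562

R̄ = (28.2 + 22.7 + 20.5 + 20.6 + 20.0 + 25.4 + 34.1 + 14.7 + 31.9 + 26.4 + 27.8 + 4.1) / 12 = 276.4000 / 12 = 23.0333
UCL_R = D₄·R̄ = 2.282 × 23.0333 = 52.5621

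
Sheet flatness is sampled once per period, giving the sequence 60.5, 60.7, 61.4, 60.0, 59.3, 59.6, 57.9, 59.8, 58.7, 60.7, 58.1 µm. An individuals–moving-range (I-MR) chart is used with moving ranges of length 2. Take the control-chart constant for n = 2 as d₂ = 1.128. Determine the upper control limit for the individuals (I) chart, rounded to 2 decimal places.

63.05

X̄ = (60.5 + 60.7 + 61.4 + 60.0 + 59.3 + 59.6 + 57.9 + 59.8 + 58.7 + 60.7 + 58.1) / 11 = 59.7000
Moving ranges: 0.2, 0.7, 1.4, 0.7, 0.3, 1.7, 1.9, 1.1, 2.0, 2.6; M̄R̄ = 12.6000 / 10 = 1.2600
UCL = X̄ + 3·M̄R̄/d₂ = 59.7000 + 3 × 1.2600 / 1.128 = 63.0511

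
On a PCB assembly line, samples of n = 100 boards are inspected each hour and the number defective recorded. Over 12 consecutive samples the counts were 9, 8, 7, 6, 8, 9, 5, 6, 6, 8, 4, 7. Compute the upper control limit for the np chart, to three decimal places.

14.529

p̄ = Σdᵢ / (k·n) = 83 / (12 × 100) = 0.06917
UCL = np̄ + 3·√(np̄(1−p̄)) = 6.9167 + 3 × √(6.9167×0.93083) = 6.9167 + 3 × 2.5374 = 14.5288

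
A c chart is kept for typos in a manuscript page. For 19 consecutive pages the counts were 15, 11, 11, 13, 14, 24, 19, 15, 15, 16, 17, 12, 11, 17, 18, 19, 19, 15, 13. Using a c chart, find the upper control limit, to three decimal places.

27.275

c̄ = (15 + 11 + 11 + 13 + 14 + 24 + 19 + 15 + 15 + 16 + 17 + 12 + 11 + 17 + 18 + 19 + 19 + 15 + 13) / 19 = 294 / 19 = 15.4737
UCL = c̄ + 3√c̄ = 15.4737 + 3 × √15.4737 = 15.4737 + 3 × 3.9337 = 27.2747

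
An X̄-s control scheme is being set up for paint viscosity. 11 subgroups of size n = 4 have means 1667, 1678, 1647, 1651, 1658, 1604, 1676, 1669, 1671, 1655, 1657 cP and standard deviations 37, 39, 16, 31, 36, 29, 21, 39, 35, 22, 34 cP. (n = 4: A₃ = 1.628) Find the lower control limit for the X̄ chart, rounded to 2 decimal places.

1607.37

X̄̄ = (1667 + 1678 + 1647 + 1651 + 1658 + 1604 + 1676 + 1669 + 1671 + 1655 + 1657) / 11 = 1657.5455
s̄ = (37 + 39 + 16 + 31 + 36 + 29 + 21 + 39 + 35 + 22 + 34) / 11 = 30.8182
LCL = X̄̄ − A₃·s̄ = 1657.5455 − 1.628 × 30.8182 = 1607.3735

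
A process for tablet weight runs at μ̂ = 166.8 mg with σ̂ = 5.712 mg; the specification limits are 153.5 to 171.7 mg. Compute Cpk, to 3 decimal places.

0.286

Cpu = (USL − μ̂) / (3σ̂) = (171.7 − 166.8) / (3 × 5.712) = 0.2859; Cpl = (μ̂ − LSL) / (3σ̂) = (166.8 − 153.5) / (3 × 5.712) = 0.7761; Cpk = min(Cpu, Cpl) = 0.2859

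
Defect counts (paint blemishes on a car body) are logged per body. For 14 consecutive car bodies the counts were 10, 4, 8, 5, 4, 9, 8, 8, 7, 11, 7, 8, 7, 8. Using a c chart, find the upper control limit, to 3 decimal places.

15.605

c̄ = (10 + 4 + 8 + 5 + 4 + 9 + 8 + 8 + 7 + 11 + 7 + 8 + 7 + 8) / 14 = 104 / 14 = 7.4286
UCL = c̄ + 3√c̄ = 7.4286 + 3 × √7.4286 = 7.4286 + 3 × 2.7255 = 15.6052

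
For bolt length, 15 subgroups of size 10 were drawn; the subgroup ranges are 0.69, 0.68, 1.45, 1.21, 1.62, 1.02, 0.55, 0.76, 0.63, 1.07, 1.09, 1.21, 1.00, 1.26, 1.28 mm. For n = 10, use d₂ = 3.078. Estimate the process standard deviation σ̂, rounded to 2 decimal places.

0.34

R̄ = (0.69 + 0.68 + 1.45 + 1.21 + 1.62 + 1.02 + 0.55 + 0.76 + 0.63 + 1.07 + 1.09 + 1.21 + 1.00 + 1.26 + 1.28) / 15 = 1.0347
σ̂ = R̄ / d₂ = 1.0347 / 3.078 = 0.3361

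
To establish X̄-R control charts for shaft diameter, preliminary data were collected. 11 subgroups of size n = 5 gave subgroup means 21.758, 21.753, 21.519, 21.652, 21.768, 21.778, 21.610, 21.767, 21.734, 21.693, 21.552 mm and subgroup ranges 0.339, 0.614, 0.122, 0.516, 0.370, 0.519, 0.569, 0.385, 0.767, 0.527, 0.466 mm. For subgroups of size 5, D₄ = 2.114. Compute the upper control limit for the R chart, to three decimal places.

R̄ = (0.339 + 0.614 + 0.122 + 0.516 + 0.370 + 0.519 + 0.569 + 0.385 + 0.767 + 0.527 + 0.466) / 11 = 5.1940 / 11 = 0.4722
UCL_R = D₄·R̄ = 2.114 × 0.4722 = 0.9982

0.998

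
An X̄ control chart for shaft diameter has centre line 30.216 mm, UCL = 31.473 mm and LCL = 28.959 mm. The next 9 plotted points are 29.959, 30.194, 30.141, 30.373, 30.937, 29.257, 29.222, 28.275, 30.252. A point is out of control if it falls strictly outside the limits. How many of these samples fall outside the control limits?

Compare each point to [28.959, 31.473]: sample 8 = 28.275 < LCL.

1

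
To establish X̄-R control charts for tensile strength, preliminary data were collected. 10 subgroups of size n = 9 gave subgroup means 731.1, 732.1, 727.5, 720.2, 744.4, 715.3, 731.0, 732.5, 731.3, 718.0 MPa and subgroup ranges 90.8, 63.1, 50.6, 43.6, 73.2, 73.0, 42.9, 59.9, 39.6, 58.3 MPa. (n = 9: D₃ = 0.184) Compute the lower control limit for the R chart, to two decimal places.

R̄ = (90.8 + 63.1 + 50.6 + 43.6 + 73.2 + 73.0 + 42.9 + 59.9 + 39.6 + 58.3) / 10 = 595.0000 / 10 = 59.5000
LCL_R = D₃·R̄ = 0.184 × 59.5000 = 10.9480

10.95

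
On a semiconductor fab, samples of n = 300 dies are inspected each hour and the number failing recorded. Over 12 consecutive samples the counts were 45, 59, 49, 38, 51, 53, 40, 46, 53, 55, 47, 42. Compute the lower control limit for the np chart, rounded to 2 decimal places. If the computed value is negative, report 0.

p̄ = Σdᵢ / (k·n) = 578 / (12 × 300) = 0.16056
LCL = np̄ − 3·√(np̄(1−p̄)) = 48.1667 − 3 × 6.3587 = 29.0905

29.09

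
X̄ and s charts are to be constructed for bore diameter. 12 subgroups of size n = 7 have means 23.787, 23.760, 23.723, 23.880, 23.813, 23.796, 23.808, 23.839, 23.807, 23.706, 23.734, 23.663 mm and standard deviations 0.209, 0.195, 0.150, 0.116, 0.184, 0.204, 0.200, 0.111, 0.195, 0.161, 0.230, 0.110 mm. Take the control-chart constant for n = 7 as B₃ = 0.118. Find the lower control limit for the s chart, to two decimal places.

0.02

s̄ = (0.209 + 0.195 + 0.150 + 0.116 + 0.184 + 0.204 + 0.200 + 0.111 + 0.195 + 0.161 + 0.230 + 0.110) / 12 = 0.1721
LCL_s = B₃·s̄ = 0.118 × 0.1721 = 0.0203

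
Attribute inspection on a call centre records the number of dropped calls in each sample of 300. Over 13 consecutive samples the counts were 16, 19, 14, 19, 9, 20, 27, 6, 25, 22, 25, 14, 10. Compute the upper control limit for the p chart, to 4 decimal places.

p̄ = Σdᵢ / (k·n) = 226 / (13 × 300) = 0.05795
UCL = p̄ + 3·√(p̄(1−p̄)/n) = 0.05795 + 3 × √(0.05795×0.94205/300) = 0.05795 + 3 × 0.01349 = 0.09842

0.0984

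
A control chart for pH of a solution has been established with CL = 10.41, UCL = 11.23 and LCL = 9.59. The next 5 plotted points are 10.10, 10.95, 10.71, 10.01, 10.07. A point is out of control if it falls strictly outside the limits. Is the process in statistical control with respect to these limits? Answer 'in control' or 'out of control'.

in control

All 5 points lie within [9.59, 11.23].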